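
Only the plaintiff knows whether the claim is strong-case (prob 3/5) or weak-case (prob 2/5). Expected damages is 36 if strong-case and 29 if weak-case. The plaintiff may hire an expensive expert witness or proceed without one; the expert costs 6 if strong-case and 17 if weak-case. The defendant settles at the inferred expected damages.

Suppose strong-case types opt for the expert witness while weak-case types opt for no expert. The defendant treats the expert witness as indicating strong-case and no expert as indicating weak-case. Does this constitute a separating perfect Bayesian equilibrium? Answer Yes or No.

Under these beliefs, the expert witness earns settlement 36 and no expert earns settlement 29.
strong-case: the expert witness nets 36 − 6 = 30; no expert nets 29. strong-case prefers the expert witness.
weak-case: the expert witness nets 36 − 17 = 19; no expert nets 29. weak-case prefers no expert.
Neither type deviates, so the separating profile is an equilibrium.

Yes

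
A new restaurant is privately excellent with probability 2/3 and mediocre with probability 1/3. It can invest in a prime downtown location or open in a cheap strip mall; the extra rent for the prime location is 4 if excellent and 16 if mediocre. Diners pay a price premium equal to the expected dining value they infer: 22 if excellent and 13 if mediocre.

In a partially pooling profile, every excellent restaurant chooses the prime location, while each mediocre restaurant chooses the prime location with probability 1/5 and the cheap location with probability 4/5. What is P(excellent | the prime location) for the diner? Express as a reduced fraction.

10/11

P(the prime location) = (2/3)·1 + (1/3)·(1/5) = 11/15.
By Bayes' rule, P(excellent | the prime location) = (2/3) / (11/15) = 10/11.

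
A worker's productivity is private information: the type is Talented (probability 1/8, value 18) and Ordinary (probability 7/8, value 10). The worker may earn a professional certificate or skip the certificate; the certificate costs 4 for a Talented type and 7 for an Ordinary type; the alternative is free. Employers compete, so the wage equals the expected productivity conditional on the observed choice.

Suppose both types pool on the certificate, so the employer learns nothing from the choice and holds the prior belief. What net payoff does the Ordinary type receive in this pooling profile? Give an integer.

4

Pooled wage = 1/8·18 + 7/8·10 = 11.
Ordinary pays cost 7 for the certificate, so net payoff = 11 − 7 = 4.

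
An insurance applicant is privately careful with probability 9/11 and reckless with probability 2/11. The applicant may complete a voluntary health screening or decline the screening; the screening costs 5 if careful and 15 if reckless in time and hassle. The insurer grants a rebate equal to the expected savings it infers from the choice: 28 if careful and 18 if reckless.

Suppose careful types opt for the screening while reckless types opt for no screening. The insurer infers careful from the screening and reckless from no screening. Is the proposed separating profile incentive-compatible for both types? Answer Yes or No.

Yes

Under these beliefs, the screening earns rebate 28 and no screening earns rebate 18.
careful: the screening nets 28 − 5 = 23; no screening nets 18. careful prefers the screening.
reckless: the screening nets 28 − 15 = 13; no screening nets 18. reckless prefers no screening.
Neither type deviates, so the separating profile is an equilibrium.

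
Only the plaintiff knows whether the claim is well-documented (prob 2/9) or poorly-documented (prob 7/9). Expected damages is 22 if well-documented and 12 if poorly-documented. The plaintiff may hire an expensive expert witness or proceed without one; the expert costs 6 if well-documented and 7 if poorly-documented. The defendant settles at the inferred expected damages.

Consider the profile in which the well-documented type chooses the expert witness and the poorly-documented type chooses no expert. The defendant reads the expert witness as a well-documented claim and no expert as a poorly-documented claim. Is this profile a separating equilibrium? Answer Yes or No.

Under these beliefs, the expert witness earns settlement 22 and no expert earns settlement 12.
well-documented: the expert witness nets 22 − 6 = 16; no expert nets 12. well-documented prefers the expert witness.
poorly-documented: the expert witness nets 22 − 7 = 15; no expert nets 12. poorly-documented would deviate to the expert witness.
poorly-documented has a profitable deviation, so the profile is not an equilibrium.

No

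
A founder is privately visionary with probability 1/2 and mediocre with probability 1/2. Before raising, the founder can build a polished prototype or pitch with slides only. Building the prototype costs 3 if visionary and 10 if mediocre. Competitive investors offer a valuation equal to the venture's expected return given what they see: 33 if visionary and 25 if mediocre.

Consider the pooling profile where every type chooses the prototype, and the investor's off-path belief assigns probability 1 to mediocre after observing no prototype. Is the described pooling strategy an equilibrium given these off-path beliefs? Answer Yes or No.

No

On path, the investor holds the prior and pays 1/2·33 + 1/2·25 = 29. Off path (no prototype), believing mediocre, it pays 25.
visionary: the prototype nets 29 − 3 = 26; no prototype nets 25. visionary stays.
mediocre: the prototype nets 29 − 10 = 19; no prototype nets 25. mediocre would deviate.
A type deviates, so pooling fails.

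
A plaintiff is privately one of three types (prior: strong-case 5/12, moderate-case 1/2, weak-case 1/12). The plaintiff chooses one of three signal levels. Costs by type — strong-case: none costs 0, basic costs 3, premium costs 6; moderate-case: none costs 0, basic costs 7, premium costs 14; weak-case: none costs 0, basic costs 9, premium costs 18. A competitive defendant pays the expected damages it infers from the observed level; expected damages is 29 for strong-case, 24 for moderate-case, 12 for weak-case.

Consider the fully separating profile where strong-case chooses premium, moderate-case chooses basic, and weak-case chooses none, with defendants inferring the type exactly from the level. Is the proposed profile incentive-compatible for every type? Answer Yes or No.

Separating settlements: premium → 29, basic → 24, none → 12.
strong-case (assigned premium): none: 12 − 0 = 12; basic: 24 − 3 = 21; premium: 29 − 6 = 23. strong-case stays.
moderate-case (assigned basic): none: 12 − 0 = 12; basic: 24 − 7 = 17; premium: 29 − 14 = 15. moderate-case stays.
weak-case (assigned none): none: 12 − 0 = 12; basic: 24 − 9 = 15; premium: 29 − 18 = 11. weak-case prefers basic.
At least one type deviates; the separating profile fails.

No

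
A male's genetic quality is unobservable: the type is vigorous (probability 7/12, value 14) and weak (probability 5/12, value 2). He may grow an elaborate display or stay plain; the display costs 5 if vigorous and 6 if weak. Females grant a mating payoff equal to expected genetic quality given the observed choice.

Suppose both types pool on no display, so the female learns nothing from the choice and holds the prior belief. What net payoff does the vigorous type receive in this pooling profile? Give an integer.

9

Pooled mating payoff = 7/12·14 + 5/12·2 = 9.
vigorous pays no cost for no display, so net payoff = 9.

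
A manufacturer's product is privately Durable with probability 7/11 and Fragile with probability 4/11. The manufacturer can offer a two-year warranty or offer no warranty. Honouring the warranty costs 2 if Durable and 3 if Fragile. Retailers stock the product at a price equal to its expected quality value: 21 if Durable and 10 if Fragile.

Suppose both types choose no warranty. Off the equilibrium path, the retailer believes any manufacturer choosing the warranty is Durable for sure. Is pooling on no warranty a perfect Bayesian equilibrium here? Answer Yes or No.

On path, the retailer holds the prior and pays 7/11·21 + 4/11·10 = 17. Off path (the warranty), believing Durable, it pays 21.
Durable: no warranty nets 17; the warranty nets 21 − 2 = 19. Durable would deviate.
Fragile: no warranty nets 17; the warranty nets 21 − 3 = 18. Fragile would deviate.
A type deviates, so pooling fails.

No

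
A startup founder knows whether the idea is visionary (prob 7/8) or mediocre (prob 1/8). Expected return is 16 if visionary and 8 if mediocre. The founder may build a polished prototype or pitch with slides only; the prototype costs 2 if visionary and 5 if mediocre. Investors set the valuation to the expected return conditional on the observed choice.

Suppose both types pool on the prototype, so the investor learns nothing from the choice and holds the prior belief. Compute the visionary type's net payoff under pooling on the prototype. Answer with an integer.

13

Pooled valuation = 7/8·16 + 1/8·8 = 15.
visionary pays cost 2 for the prototype, so net payoff = 15 − 2 = 13.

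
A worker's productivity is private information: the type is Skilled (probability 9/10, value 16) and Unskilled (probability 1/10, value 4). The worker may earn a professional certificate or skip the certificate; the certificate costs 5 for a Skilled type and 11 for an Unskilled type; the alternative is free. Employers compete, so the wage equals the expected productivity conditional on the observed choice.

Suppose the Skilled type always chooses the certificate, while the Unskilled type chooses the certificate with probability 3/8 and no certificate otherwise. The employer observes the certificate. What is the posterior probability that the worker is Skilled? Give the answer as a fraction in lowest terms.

24/25

P(the certificate) = (9/10)·1 + (1/10)·(3/8) = 15/16.
By Bayes' rule, P(Skilled | the certificate) = (9/10) / (15/16) = 24/25.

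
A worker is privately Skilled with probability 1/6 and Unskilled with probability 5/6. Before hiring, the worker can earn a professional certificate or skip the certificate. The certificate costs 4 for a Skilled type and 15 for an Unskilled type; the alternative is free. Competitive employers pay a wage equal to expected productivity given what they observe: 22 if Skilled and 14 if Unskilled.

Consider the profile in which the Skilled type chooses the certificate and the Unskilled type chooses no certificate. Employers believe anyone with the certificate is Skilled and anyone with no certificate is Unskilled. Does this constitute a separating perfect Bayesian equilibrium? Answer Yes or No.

Yes

Under these beliefs, the certificate earns wage 22 and no certificate earns wage 14.
Skilled: the certificate nets 22 − 4 = 18; no certificate nets 14. Skilled prefers the certificate.
Unskilled: the certificate nets 22 − 15 = 7; no certificate nets 14. Unskilled prefers no certificate.
Neither type deviates, so the separating profile is an equilibrium.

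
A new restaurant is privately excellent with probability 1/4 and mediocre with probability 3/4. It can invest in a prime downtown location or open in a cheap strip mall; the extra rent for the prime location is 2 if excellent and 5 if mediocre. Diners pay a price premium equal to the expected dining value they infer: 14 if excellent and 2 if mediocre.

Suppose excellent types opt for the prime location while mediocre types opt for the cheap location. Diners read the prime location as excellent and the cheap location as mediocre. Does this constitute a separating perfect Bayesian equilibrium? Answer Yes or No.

Under these beliefs, the prime location earns price premium 14 and the cheap location earns price premium 2.
excellent: the prime location nets 14 − 2 = 12; the cheap location nets 2. excellent prefers the prime location.
mediocre: the prime location nets 14 − 5 = 9; the cheap location nets 2. mediocre would deviate to the prime location.
mediocre has a profitable deviation, so the profile is not an equilibrium.

No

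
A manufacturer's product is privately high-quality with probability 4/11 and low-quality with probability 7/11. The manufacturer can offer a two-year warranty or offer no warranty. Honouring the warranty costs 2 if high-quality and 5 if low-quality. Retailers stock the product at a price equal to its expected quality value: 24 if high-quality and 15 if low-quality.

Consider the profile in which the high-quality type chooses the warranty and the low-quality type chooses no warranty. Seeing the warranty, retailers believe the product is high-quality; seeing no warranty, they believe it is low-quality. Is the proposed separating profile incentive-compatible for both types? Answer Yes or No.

Under these beliefs, the warranty earns price 24 and no warranty earns price 15.
high-quality: the warranty nets 24 − 2 = 22; no warranty nets 15. high-quality prefers the warranty.
low-quality: the warranty nets 24 − 5 = 19; no warranty nets 15. low-quality would deviate to the warranty.
low-quality has a profitable deviation, so the profile is not an equilibrium.

No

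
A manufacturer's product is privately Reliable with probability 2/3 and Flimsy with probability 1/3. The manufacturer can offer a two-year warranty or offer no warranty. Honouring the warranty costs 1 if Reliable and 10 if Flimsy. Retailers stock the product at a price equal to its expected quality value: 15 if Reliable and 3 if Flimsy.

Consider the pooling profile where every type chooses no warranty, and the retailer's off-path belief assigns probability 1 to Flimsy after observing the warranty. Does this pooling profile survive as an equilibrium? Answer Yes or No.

On path, the retailer holds the prior and pays 2/3·15 + 1/3·3 = 11. Off path (the warranty), believing Flimsy, it pays 3.
Reliable: no warranty nets 11; the warranty nets 3 − 1 = 2. Reliable stays.
Flimsy: no warranty nets 11; the warranty nets 3 − 10 = -7. Flimsy stays.
No type deviates, so pooling is sustained.

Yes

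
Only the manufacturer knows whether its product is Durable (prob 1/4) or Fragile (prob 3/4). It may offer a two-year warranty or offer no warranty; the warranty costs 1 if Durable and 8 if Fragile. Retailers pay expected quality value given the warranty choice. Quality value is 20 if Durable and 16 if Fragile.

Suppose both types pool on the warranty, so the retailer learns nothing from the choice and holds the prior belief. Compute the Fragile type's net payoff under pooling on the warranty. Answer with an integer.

9

Pooled price = 1/4·20 + 3/4·16 = 17.
Fragile pays cost 8 for the warranty, so net payoff = 17 − 8 = 9.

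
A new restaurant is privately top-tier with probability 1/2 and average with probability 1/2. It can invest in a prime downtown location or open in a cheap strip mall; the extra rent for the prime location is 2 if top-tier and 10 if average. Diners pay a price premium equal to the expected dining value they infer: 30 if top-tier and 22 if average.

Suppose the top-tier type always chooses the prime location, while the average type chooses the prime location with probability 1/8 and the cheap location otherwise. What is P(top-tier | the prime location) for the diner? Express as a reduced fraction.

8/9

P(the prime location) = (1/2)·1 + (1/2)·(1/8) = 9/16.
By Bayes' rule, P(top-tier | the prime location) = (1/2) / (9/16) = 8/9.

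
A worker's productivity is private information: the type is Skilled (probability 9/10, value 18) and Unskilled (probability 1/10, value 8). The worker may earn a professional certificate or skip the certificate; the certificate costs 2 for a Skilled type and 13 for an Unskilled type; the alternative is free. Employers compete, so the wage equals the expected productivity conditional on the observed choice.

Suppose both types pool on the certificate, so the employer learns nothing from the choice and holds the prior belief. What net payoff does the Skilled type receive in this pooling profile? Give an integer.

Pooled wage = 9/10·18 + 1/10·8 = 17.
Skilled pays cost 2 for the certificate, so net payoff = 17 − 2 = 15.

15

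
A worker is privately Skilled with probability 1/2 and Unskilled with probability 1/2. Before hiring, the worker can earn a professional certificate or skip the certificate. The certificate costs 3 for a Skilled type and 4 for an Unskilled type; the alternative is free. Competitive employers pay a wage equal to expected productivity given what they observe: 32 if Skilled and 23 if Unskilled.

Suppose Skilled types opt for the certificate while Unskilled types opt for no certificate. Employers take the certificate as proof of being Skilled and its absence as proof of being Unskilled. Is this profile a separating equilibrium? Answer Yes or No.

Under these beliefs, the certificate earns wage 32 and no certificate earns wage 23.
Skilled: the certificate nets 32 − 3 = 29; no certificate nets 23. Skilled prefers the certificate.
Unskilled: the certificate nets 32 − 4 = 28; no certificate nets 23. Unskilled would deviate to the certificate.
Unskilled has a profitable deviation, so the profile is not an equilibrium.

No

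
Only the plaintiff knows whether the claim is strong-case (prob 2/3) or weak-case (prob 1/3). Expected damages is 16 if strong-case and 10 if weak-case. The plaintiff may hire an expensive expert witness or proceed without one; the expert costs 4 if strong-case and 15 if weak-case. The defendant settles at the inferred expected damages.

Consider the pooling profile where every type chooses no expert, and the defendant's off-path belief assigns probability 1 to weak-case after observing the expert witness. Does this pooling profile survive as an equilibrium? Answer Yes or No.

Yes

On path, the defendant holds the prior and pays 2/3·16 + 1/3·10 = 14. Off path (the expert witness), believing weak-case, it pays 10.
strong-case: no expert nets 14; the expert witness nets 10 − 4 = 6. strong-case stays.
weak-case: no expert nets 14; the expert witness nets 10 − 15 = -5. weak-case stays.
No type deviates, so pooling is sustained.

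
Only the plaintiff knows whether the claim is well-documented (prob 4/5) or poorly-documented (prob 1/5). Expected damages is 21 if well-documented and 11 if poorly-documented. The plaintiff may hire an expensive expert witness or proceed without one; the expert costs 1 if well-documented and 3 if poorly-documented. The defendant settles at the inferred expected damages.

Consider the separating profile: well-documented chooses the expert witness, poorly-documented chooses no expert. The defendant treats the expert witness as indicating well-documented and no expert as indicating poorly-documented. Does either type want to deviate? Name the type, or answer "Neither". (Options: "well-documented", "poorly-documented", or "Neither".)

The expert witness pays 21; no expert pays 11.
well-documented: assigned the expert witness, nets 21 − 1 = 20; deviating to no expert nets 11.
poorly-documented: assigned no expert, nets 11; deviating to the expert witness nets 21 − 3 = 18.
The poorly-documented type gains 7 by deviating.

poorly-documented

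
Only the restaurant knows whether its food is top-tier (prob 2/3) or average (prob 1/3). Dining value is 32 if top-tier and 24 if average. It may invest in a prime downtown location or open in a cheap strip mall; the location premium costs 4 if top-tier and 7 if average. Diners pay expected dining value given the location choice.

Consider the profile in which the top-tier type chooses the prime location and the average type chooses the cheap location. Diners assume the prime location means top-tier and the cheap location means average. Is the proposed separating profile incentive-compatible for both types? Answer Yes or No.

Under these beliefs, the prime location earns price premium 32 and the cheap location earns price premium 24.
top-tier: the prime location nets 32 − 4 = 28; the cheap location nets 24. top-tier prefers the prime location.
average: the prime location nets 32 − 7 = 25; the cheap location nets 24. average would deviate to the prime location.
average has a profitable deviation, so the profile is not an equilibrium.

No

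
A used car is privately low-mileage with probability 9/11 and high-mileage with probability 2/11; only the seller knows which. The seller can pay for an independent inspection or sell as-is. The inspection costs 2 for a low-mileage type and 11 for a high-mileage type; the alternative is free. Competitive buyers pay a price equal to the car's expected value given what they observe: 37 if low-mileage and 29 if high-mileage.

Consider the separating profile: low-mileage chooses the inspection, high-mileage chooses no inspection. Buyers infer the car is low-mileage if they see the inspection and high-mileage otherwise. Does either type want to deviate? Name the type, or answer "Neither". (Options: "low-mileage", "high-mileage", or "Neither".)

Neither

The inspection pays 37; no inspection pays 29.
low-mileage: assigned the inspection, nets 37 − 2 = 35; deviating to no inspection nets 29.
high-mileage: assigned no inspection, nets 29; deviating to the inspection nets 37 − 11 = 26.
Both types strictly prefer their assigned action; no profitable deviation.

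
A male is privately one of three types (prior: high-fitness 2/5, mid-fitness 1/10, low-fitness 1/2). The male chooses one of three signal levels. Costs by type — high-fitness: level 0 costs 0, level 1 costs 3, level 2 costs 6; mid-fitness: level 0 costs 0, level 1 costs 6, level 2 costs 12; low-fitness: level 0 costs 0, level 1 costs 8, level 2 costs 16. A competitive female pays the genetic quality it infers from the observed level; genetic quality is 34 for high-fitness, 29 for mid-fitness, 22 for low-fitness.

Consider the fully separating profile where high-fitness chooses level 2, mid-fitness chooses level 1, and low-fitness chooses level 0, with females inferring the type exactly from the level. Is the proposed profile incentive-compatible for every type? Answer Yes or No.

Yes

Separating mating payoffs: level 2 → 34, level 1 → 29, level 0 → 22.
high-fitness (assigned level 2): level 0: 22 − 0 = 22; level 1: 29 − 3 = 26; level 2: 34 − 6 = 28. high-fitness stays.
mid-fitness (assigned level 1): level 0: 22 − 0 = 22; level 1: 29 − 6 = 23; level 2: 34 − 12 = 22. mid-fitness stays.
low-fitness (assigned level 0): level 0: 22 − 0 = 22; level 1: 29 − 8 = 21; level 2: 34 − 16 = 18. low-fitness stays.
Every type prefers its assigned level; separation holds.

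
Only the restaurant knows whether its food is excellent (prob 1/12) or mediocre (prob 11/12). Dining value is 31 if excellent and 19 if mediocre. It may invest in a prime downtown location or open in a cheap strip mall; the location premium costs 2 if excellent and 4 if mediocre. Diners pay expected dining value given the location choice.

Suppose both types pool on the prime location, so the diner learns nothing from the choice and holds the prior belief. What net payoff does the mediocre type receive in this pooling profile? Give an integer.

Pooled price premium = 1/12·31 + 11/12·19 = 20.
mediocre pays cost 4 for the prime location, so net payoff = 20 − 4 = 16.

16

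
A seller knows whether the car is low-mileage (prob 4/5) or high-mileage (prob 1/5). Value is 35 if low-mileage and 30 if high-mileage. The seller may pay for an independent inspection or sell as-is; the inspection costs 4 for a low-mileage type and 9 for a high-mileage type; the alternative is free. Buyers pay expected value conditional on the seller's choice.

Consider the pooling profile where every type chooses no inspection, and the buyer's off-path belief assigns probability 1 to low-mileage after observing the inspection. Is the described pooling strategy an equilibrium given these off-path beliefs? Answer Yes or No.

On path, the buyer holds the prior and pays 4/5·35 + 1/5·30 = 34. Off path (the inspection), believing low-mileage, it pays 35.
low-mileage: no inspection nets 34; the inspection nets 35 − 4 = 31. low-mileage stays.
high-mileage: no inspection nets 34; the inspection nets 35 − 9 = 26. high-mileage stays.
No type deviates, so pooling is sustained.

Yes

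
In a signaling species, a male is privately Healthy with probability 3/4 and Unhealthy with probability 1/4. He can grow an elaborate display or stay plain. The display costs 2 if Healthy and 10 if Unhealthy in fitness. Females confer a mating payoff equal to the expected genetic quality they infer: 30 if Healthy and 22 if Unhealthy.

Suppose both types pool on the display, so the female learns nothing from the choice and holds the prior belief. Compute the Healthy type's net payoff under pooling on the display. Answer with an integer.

Pooled mating payoff = 3/4·30 + 1/4·22 = 28.
Healthy pays cost 2 for the display, so net payoff = 28 − 2 = 26.

26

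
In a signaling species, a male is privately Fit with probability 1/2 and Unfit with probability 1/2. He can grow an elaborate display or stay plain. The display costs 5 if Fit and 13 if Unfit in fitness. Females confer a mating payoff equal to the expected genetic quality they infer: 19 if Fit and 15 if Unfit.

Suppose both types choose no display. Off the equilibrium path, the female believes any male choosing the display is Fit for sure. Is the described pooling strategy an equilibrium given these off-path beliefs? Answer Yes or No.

On path, the female holds the prior and pays 1/2·19 + 1/2·15 = 17. Off path (the display), believing Fit, it pays 19.
Fit: no display nets 17; the display nets 19 − 5 = 14. Fit stays.
Unfit: no display nets 17; the display nets 19 − 13 = 6. Unfit stays.
No type deviates, so pooling is sustained.

Yes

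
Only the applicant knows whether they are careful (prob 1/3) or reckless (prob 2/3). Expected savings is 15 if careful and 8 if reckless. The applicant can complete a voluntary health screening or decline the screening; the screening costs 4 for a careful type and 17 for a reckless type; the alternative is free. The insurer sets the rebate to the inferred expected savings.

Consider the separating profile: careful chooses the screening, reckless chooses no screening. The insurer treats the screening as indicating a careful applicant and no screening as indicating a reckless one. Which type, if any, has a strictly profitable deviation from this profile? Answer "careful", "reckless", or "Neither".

The screening pays 15; no screening pays 8.
careful: assigned the screening, nets 15 − 4 = 11; deviating to no screening nets 8.
reckless: assigned no screening, nets 8; deviating to the screening nets 15 − 17 = -2.
Both types strictly prefer their assigned action; no profitable deviation.

Neither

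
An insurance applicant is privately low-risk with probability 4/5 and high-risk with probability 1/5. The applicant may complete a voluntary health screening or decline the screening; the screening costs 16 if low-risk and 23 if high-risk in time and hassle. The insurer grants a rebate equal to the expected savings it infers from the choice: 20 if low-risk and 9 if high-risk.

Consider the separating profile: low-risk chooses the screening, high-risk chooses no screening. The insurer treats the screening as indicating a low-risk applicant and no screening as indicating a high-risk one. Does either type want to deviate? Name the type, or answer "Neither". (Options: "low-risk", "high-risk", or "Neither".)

The screening pays 20; no screening pays 9.
low-risk: assigned the screening, nets 20 − 16 = 4; deviating to no screening nets 9.
high-risk: assigned no screening, nets 9; deviating to the screening nets 20 − 23 = -3.
The low-risk type gains 5 by deviating.

low-risk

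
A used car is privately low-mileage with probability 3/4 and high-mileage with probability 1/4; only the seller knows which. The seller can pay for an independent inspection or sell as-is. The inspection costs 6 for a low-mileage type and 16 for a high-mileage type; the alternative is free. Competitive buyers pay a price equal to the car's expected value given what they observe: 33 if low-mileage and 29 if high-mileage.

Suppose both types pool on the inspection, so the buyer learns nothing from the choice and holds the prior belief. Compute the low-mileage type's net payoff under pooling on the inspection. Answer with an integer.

26

Pooled price = 3/4·33 + 1/4·29 = 32.
low-mileage pays cost 6 for the inspection, so net payoff = 32 − 6 = 26.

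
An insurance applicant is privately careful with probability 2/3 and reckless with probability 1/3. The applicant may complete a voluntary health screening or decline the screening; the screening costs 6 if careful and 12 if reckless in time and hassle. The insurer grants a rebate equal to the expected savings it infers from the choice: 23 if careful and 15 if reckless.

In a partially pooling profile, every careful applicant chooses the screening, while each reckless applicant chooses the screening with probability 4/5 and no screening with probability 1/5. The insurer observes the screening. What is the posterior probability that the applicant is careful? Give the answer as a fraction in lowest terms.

P(the screening) = (2/3)·1 + (1/3)·(4/5) = 14/15.
By Bayes' rule, P(careful | the screening) = (2/3) / (14/15) = 5/7.

5/7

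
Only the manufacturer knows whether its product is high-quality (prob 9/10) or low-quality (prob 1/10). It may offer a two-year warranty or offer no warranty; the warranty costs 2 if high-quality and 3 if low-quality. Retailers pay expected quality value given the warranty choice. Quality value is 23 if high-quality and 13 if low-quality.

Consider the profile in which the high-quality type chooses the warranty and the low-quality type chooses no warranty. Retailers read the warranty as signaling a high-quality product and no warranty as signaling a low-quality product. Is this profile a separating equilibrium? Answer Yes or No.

Under these beliefs, the warranty earns price 23 and no warranty earns price 13.
high-quality: the warranty nets 23 − 2 = 21; no warranty nets 13. high-quality prefers the warranty.
low-quality: the warranty nets 23 − 3 = 20; no warranty nets 13. low-quality would deviate to the warranty.
low-quality has a profitable deviation, so the profile is not an equilibrium.

No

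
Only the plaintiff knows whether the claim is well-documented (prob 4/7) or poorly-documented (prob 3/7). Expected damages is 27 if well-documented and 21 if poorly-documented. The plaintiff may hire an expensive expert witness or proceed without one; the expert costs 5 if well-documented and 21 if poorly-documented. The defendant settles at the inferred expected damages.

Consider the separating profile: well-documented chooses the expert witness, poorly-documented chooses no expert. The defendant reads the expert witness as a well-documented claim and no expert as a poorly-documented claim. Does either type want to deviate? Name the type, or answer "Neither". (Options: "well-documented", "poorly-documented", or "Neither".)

Neither

The expert witness pays 27; no expert pays 21.
well-documented: assigned the expert witness, nets 27 − 5 = 22; deviating to no expert nets 21.
poorly-documented: assigned no expert, nets 21; deviating to the expert witness nets 27 − 21 = 6.
Both types strictly prefer their assigned action; no profitable deviation.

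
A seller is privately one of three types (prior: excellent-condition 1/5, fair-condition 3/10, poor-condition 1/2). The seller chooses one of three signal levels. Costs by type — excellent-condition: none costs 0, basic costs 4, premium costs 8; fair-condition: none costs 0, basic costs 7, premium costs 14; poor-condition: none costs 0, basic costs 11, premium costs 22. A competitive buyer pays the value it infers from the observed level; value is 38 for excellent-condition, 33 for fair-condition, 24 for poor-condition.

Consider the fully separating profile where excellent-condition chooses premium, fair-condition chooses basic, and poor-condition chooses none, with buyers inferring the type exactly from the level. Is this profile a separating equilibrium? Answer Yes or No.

Separating prices: premium → 38, basic → 33, none → 24.
excellent-condition (assigned premium): none: 24 − 0 = 24; basic: 33 − 4 = 29; premium: 38 − 8 = 30. excellent-condition stays.
fair-condition (assigned basic): none: 24 − 0 = 24; basic: 33 − 7 = 26; premium: 38 − 14 = 24. fair-condition stays.
poor-condition (assigned none): none: 24 − 0 = 24; basic: 33 − 11 = 22; premium: 38 − 22 = 16. poor-condition stays.
Every type prefers its assigned level; separation holds.

Yes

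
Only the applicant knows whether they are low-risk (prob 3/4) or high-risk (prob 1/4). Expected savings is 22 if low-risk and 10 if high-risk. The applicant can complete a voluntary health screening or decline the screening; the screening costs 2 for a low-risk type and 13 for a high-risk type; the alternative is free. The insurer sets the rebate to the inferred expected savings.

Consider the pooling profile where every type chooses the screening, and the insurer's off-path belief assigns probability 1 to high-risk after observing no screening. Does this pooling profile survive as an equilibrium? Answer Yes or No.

On path, the insurer holds the prior and pays 3/4·22 + 1/4·10 = 19. Off path (no screening), believing high-risk, it pays 10.
low-risk: the screening nets 19 − 2 = 17; no screening nets 10. low-risk stays.
high-risk: the screening nets 19 − 13 = 6; no screening nets 10. high-risk would deviate.
A type deviates, so pooling fails.

No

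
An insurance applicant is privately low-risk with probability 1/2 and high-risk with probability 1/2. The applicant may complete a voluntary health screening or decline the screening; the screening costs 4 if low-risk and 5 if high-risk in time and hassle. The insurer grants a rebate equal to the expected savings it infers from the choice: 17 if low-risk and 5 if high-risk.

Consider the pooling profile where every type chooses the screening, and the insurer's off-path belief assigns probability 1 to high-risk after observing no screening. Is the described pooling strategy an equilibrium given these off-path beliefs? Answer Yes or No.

Yes

On path, the insurer holds the prior and pays 1/2·17 + 1/2·5 = 11. Off path (no screening), believing high-risk, it pays 5.
low-risk: the screening nets 11 − 4 = 7; no screening nets 5. low-risk stays.
high-risk: the screening nets 11 − 5 = 6; no screening nets 5. high-risk stays.
No type deviates, so pooling is sustained.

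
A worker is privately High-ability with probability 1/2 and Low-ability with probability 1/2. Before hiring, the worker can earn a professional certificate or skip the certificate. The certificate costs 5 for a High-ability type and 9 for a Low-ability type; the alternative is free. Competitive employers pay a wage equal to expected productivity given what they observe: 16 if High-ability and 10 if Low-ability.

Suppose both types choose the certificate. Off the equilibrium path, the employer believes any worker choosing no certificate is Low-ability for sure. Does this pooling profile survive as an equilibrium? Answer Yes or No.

On path, the employer holds the prior and pays 1/2·16 + 1/2·10 = 13. Off path (no certificate), believing Low-ability, it pays 10.
High-ability: the certificate nets 13 − 5 = 8; no certificate nets 10. High-ability would deviate.
Low-ability: the certificate nets 13 − 9 = 4; no certificate nets 10. Low-ability would deviate.
A type deviates, so pooling fails.

No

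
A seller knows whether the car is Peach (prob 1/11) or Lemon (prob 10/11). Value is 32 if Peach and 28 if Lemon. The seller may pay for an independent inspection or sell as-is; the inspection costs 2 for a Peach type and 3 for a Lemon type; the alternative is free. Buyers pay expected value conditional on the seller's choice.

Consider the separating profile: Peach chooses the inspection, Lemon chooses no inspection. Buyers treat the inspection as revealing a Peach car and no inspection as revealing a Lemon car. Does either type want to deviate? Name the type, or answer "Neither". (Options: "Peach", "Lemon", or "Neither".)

Lemon

The inspection pays 32; no inspection pays 28.
Peach: assigned the inspection, nets 32 − 2 = 30; deviating to no inspection nets 28.
Lemon: assigned no inspection, nets 28; deviating to the inspection nets 32 − 3 = 29.
The Lemon type gains 1 by deviating.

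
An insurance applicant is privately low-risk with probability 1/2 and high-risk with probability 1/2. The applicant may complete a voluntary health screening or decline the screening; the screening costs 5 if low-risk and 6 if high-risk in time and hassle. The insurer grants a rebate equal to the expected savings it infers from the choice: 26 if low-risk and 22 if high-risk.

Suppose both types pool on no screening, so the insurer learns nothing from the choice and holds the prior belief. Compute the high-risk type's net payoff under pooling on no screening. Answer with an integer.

Pooled rebate = 1/2·26 + 1/2·22 = 24.
high-risk pays no cost for no screening, so net payoff = 24.

24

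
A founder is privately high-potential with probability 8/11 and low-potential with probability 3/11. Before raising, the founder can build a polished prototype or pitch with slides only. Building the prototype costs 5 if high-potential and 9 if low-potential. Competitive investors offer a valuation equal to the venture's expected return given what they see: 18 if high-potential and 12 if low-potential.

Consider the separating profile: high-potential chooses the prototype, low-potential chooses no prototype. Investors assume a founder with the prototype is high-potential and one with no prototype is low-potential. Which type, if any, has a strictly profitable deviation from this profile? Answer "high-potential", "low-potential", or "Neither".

Neither

The prototype pays 18; no prototype pays 12.
high-potential: assigned the prototype, nets 18 − 5 = 13; deviating to no prototype nets 12.
low-potential: assigned no prototype, nets 12; deviating to the prototype nets 18 − 9 = 9.
Both types strictly prefer their assigned action; no profitable deviation.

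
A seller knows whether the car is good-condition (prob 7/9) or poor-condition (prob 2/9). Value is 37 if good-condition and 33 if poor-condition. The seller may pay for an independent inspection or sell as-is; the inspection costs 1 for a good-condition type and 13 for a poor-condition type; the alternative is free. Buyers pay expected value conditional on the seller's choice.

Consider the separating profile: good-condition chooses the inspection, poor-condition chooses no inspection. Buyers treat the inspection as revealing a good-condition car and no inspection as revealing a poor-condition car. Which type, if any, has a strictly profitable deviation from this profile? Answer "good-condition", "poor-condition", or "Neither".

The inspection pays 37; no inspection pays 33.
good-condition: assigned the inspection, nets 37 − 1 = 36; deviating to no inspection nets 33.
poor-condition: assigned no inspection, nets 33; deviating to the inspection nets 37 − 13 = 24.
Both types strictly prefer their assigned action; no profitable deviation.

Neither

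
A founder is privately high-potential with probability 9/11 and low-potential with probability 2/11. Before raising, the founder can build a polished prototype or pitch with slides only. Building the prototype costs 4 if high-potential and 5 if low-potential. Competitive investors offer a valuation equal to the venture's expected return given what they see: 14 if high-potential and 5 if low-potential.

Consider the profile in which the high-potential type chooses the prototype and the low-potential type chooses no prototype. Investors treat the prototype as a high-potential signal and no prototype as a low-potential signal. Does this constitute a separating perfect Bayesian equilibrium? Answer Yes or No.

No

Under these beliefs, the prototype earns valuation 14 and no prototype earns valuation 5.
high-potential: the prototype nets 14 − 4 = 10; no prototype nets 5. high-potential prefers the prototype.
low-potential: the prototype nets 14 − 5 = 9; no prototype nets 5. low-potential would deviate to the prototype.
low-potential has a profitable deviation, so the profile is not an equilibrium.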